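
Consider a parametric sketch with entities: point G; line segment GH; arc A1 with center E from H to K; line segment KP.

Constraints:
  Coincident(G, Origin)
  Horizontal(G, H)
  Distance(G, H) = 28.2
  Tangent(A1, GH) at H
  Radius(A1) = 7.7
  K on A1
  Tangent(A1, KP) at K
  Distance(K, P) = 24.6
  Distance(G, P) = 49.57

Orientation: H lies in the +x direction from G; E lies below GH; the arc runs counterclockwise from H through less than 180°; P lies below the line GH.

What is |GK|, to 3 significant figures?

25.7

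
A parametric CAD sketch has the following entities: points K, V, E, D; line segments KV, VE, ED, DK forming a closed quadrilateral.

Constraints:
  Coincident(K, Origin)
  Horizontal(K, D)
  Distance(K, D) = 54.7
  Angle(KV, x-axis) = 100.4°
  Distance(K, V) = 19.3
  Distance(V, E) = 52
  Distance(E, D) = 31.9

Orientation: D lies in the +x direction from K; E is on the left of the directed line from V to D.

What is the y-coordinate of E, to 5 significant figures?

30.984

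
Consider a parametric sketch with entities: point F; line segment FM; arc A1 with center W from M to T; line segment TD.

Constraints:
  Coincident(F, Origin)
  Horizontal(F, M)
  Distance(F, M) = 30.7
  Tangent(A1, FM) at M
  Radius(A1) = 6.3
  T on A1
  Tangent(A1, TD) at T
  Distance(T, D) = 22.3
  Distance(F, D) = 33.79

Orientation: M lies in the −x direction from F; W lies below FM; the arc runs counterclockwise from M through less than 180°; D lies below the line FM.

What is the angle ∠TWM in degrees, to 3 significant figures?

132°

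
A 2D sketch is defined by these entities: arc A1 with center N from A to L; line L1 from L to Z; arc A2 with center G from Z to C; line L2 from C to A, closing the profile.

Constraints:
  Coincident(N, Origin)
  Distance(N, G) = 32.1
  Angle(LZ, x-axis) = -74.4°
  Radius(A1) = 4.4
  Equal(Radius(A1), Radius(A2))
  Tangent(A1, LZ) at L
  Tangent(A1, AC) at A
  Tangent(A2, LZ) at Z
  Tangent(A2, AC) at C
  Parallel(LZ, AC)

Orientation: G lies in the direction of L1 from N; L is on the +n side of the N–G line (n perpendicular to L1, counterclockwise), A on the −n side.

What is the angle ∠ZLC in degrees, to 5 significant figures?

15.331°

The slot axis is L1's direction at -74.4°, so u = (cos -74.4°, sin -74.4°) = (0.26892, -0.96316) and n = (−sin -74.4°, cos -74.4°) = (0.96316, 0.26892). N is at the origin and G lies 32.1 along u from N, so G = 32.1·u = (8.6323, -30.918). Tangency of A1 to both parallel lines with radius 4.4 puts L and A at N ± 4.4·n: L = (4.2379, 1.1832), A = (-4.2379, -1.1832). Equal radii place Z and C the same way about G: Z = G + 4.4·n = (12.870, -29.734), C = G − 4.4·n = (4.3944, -32.101). Then cos ∠ZLC = LZ·LC / (|LZ||LC|), giving 15.331°.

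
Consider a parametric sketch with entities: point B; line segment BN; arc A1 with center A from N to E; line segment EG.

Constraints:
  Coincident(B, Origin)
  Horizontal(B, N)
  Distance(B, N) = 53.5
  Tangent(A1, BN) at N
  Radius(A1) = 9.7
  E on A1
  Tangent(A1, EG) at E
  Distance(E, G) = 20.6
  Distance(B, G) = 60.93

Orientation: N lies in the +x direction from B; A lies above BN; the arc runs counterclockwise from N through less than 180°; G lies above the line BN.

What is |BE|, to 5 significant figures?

63.588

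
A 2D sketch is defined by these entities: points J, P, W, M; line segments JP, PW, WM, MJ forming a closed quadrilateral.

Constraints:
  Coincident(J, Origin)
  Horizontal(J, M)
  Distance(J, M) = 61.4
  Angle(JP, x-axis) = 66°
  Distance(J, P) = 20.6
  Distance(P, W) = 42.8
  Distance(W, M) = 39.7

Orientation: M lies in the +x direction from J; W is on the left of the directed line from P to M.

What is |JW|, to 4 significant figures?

59.92

Checks: |PW| = 42.80 ✓; |WM| = 39.70 ✓.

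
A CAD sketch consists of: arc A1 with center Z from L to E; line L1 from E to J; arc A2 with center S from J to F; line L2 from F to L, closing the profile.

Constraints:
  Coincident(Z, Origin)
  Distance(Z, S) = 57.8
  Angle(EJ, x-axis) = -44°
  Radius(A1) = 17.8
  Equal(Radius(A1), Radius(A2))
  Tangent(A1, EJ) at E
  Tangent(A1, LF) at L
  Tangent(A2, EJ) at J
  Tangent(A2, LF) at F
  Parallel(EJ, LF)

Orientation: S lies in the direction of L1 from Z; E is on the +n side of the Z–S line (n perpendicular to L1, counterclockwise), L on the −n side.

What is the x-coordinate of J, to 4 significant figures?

53.94

The slot axis is L1's direction at -44.0°, so u = (cos -44.0°, sin -44.0°) = (0.7193, -0.6947) and n = (−sin -44.0°, cos -44.0°) = (0.6947, 0.7193). Z is at the origin and S lies 57.8 along u from Z, so S = 57.8·u = (41.58, -40.15). Tangency of A1 to both parallel lines with radius 17.8 puts E and L at Z ± 17.8·n: E = (12.36, 12.80), L = (-12.36, -12.80). Equal radii place J and F the same way about S: J = S + 17.8·n = (53.94, -27.35), F = S − 17.8·n = (29.21, -52.96). So J.x = 53.94.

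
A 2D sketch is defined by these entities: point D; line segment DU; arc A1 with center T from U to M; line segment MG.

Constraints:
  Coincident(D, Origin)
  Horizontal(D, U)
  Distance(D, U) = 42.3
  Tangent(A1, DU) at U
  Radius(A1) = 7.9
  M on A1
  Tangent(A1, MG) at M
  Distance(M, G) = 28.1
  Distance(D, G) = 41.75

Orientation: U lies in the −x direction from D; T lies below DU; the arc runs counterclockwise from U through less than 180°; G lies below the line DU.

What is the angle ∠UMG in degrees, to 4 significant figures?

110.6°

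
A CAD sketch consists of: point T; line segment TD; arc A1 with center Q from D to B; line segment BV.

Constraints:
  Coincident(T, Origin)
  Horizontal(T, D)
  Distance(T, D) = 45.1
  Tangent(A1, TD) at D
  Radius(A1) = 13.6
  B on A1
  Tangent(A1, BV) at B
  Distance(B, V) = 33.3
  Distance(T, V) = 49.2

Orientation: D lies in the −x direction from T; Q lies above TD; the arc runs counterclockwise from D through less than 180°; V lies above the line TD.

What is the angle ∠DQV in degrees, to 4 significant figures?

144.4°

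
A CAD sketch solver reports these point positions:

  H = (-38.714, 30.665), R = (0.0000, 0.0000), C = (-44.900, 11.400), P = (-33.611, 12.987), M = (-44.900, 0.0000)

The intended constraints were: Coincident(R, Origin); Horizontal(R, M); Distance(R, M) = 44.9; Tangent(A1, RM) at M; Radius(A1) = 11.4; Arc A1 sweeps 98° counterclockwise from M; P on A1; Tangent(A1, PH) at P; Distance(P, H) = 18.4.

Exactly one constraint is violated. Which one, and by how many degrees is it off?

Tangent(A1, PH) at P — off by 8.10°.

R = (0.00, 0.00) ✓; R.y = 0.00, M.y = 0.00 ✓; |RM| = 44.90 ✓; ∠(CM, MR) = 90.00° ✓; |CM| = 11.40 ✓; bearing(C→P) − bearing(C→M) = 98.00° ✓; |CP| = 11.40 ✓; ∠(CP, PH) = 81.90° ✗; |PH| = 18.40 ✓.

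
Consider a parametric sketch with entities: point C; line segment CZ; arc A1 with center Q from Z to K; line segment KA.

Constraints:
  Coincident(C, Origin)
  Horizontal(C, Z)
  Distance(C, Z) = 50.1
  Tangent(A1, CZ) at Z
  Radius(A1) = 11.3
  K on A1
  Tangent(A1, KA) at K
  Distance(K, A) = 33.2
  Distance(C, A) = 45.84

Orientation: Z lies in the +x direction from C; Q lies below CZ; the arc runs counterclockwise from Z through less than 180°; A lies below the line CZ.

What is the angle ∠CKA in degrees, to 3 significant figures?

76.5°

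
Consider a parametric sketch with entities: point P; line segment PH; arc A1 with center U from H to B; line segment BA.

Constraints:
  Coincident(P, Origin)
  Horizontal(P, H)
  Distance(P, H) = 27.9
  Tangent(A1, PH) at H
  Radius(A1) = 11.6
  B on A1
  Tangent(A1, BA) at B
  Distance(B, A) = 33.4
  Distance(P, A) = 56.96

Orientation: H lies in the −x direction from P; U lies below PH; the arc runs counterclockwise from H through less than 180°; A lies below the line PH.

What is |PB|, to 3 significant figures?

41.7

Checks: ∠(UH, HP) = 90.00° ✓; |UH| = 11.60 ✓; |UB| = 11.60 ✓; ∠(UB, BA) = 90.00° ✓; |BA| = 33.40 ✓; |PA| = 56.96 ✓.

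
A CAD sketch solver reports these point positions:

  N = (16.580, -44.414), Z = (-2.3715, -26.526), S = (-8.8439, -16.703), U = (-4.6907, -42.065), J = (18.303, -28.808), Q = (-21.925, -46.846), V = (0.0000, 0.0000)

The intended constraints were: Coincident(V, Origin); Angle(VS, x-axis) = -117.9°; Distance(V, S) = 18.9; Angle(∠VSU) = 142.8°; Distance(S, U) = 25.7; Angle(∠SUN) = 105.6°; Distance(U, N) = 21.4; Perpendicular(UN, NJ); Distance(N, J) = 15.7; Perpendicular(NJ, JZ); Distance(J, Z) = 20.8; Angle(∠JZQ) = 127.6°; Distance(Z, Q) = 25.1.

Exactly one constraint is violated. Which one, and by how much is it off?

Distance(Z, Q) = 25.1 — off by 3.10.

V = (0.00, 0.00) ✓; VS at -117.9° ✓; |VS| = 18.90 ✓; ∠VSU = 142.8° ✓; |SU| = 25.70 ✓; ∠SUN = 105.6° ✓; |UN| = 21.40 ✓; ∠(UN, NJ) = 90.00° ✓; |NJ| = 15.70 ✓; ∠(NJ, JZ) = 90.00° ✓; |JZ| = 20.80 ✓; ∠JZQ = 127.6° ✓; |ZQ| = 28.20 ✗.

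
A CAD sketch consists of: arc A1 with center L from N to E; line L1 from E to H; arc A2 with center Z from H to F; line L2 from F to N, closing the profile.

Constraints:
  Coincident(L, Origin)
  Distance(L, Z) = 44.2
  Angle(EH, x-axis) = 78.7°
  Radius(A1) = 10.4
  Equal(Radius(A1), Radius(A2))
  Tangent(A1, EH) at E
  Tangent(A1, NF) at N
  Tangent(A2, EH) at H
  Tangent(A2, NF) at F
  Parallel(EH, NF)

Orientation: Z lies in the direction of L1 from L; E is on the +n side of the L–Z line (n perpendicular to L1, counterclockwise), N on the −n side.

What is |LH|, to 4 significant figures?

45.41

The slot axis is L1's direction at 78.7°, so u = (cos 78.7°, sin 78.7°) = (0.1959, 0.9806) and n = (−sin 78.7°, cos 78.7°) = (-0.9806, 0.1959). L is at the origin and Z lies 44.2 along u from L, so Z = 44.2·u = (8.661, 43.34). Tangency of A1 to both parallel lines with radius 10.4 puts E and N at L ± 10.4·n: E = (-10.20, 2.038), N = (10.20, -2.038). Equal radii place H and F the same way about Z: H = Z + 10.4·n = (-1.538, 45.38), F = Z − 10.4·n = (18.86, 41.31). Then |LH| = |H − L| = 45.41.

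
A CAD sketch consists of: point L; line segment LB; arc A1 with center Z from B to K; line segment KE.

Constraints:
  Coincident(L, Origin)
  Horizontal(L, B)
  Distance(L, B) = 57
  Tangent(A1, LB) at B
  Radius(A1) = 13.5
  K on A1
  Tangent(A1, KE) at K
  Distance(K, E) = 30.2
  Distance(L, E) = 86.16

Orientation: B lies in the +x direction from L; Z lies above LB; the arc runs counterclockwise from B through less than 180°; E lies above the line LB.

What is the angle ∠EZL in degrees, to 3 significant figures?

138°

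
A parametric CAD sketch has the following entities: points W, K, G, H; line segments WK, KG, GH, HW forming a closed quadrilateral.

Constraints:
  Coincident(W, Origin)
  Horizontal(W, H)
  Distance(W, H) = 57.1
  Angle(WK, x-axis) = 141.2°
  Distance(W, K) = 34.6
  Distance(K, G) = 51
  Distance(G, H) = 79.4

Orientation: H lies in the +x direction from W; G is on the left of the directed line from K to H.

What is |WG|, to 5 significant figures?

60.969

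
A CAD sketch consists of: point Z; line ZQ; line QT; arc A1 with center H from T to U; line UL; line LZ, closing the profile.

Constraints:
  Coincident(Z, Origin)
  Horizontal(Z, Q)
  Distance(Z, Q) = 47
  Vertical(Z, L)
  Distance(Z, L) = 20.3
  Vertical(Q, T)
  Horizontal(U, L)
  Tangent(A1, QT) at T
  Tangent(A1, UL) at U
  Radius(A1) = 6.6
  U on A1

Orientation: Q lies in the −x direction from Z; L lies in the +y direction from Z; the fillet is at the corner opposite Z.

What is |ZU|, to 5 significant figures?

45.213

Z is at the origin; Z and Q share the same y with |ZQ| = 47.0 and Q on the −x side, so Q = (-47.000, 0.0000). Z and L share the same x with |ZL| = 20.3 and L on the +y side, so L = (0.0000, 20.300). The virtual corner opposite Z is at (-47.000, 20.300). A1 meets QT tangentially, so HT is at right angles to QT and the tangent condition forces HU to be normal to UL, with radius 6.6, so the center H sits 6.6 in from both sides at H = (-40.400, 13.700). That places the tangent points at T = (-47.000, 13.700) on QT and U = (-40.400, 20.300) on UL. Then |ZU| = |U − Z| = 45.213.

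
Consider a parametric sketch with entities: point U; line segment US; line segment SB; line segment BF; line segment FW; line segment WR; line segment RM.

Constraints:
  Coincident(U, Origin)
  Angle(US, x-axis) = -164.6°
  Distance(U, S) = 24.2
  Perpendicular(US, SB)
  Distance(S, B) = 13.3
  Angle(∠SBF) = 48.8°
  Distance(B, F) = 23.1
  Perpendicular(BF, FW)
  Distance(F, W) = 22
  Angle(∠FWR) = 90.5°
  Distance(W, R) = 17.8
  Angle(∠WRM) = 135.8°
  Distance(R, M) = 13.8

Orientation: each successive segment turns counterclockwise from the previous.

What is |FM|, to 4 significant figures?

30.51

U is at the origin; US runs at -164.6° with length 24.2, so S = (-23.33, -6.426). US ⟂ SB, so SB runs at -74.60°; with |SB| = 13.3, B = (-19.80, -19.25). ∠SBF = 48.8° gives BF at 56.60° from the x-axis; with |BF| = 23.1, F = (-7.083, 0.03606). BF ⟂ FW, so FW runs at 146.6°; with |FW| = 22.0, W = (-25.45, 12.15). ∠FWR = 90.5° gives WR at -123.9° from the x-axis; with |WR| = 17.8, R = (-35.38, -2.628). ∠WRM = 135.8° gives RM at -79.70° from the x-axis; with |RM| = 13.8, M = (-32.91, -16.21). Then |FM| = |M − F| = 30.51.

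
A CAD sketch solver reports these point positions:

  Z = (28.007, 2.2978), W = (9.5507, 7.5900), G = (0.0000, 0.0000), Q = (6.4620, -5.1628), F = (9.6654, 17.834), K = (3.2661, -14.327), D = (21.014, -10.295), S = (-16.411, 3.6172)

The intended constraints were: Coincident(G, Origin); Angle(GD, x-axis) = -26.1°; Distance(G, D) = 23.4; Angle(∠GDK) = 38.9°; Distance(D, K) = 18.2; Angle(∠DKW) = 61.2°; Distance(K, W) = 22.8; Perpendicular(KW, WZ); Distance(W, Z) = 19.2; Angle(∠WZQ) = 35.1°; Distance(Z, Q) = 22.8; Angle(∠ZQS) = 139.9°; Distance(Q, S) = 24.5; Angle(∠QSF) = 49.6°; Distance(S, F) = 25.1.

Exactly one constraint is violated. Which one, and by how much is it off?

Distance(S, F) = 25.1 — off by 4.60.

G = (0.00, 0.00) ✓; GD at -26.10° ✓; |GD| = 23.40 ✓; ∠GDK = 38.90° ✓; |DK| = 18.20 ✓; ∠DKW = 61.20° ✓; |KW| = 22.80 ✓; ∠(KW, WZ) = 90.00° ✓; |WZ| = 19.20 ✓; ∠WZQ = 35.10° ✓; |ZQ| = 22.80 ✓; ∠ZQS = 139.9° ✓; |QS| = 24.50 ✓; ∠QSF = 49.60° ✓; |SF| = 29.70 ✗.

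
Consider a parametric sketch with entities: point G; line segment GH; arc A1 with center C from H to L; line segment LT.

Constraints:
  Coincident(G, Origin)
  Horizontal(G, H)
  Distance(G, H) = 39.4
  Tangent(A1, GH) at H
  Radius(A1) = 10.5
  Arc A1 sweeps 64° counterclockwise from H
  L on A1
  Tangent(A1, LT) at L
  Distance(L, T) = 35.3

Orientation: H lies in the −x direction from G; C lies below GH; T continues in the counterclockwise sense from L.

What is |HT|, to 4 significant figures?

45.12

G is at the origin; GH is horizontal with |GH| = 39.4 and H on the −x side, so H = (-39.40, 0.000). A1 meets GH tangentially, so CH is at right angles to GH, so C = H + (0, -10.5) = (-39.40, -10.50). On A1, H sits at bearing 90° from C; a 64° counterclockwise sweep puts L at bearing 154°, so L = C + 10.5·(cos 154°, sin 154°) = (-48.84, -5.897). The tangent condition forces CL to be normal to LT, so LT runs along (−sin 154°, cos 154°); with |LT| = 35.3, T = (-64.31, -37.62). Then |HT| = |T − H| = 45.12.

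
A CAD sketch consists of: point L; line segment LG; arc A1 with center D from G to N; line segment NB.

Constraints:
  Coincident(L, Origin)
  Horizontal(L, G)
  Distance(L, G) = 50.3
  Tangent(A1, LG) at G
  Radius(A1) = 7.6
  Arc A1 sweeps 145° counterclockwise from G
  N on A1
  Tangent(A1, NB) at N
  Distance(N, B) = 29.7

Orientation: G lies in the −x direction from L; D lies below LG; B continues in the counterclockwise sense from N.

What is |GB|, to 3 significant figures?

36.8

L is at the origin; LG is horizontal with |LG| = 50.3 and G on the −x side, so G = (-50.3, 0.00). A1 meets LG tangentially, so DG is at right angles to LG, so D = G + (0, -7.6) = (-50.3, -7.60). On A1, G sits at bearing 90° from D; a 145° counterclockwise sweep puts N at bearing 235°, so N = D + 7.6·(cos 235°, sin 235°) = (-54.7, -13.8). Tangency of A1 to NB means the radius DN is perpendicular to NB, so NB runs along (−sin 235°, cos 235°); with |NB| = 29.7, B = (-30.3, -30.9). Then |GB| = |B − G| = 36.8.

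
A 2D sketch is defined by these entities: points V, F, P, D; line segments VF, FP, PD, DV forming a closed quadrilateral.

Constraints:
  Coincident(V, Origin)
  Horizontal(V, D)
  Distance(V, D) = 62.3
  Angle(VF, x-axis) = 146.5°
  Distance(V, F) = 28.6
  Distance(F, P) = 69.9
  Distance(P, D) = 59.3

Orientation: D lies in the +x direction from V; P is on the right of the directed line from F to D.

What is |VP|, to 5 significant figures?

43.934

Checks: |FP| = 69.90 ✓; |PD| = 59.30 ✓.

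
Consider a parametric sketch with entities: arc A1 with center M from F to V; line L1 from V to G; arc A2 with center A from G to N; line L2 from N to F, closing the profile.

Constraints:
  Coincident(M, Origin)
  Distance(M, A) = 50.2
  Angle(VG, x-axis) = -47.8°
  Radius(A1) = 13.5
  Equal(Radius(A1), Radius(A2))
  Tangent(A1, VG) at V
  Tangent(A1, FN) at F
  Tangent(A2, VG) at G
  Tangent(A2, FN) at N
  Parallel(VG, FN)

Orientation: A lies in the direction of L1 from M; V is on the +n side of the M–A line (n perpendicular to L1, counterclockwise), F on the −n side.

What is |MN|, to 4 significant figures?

51.98

Tangency of A1 to both parallel lines with radius 13.5 puts V and F at M ± 13.5·n: V = (10.00, 9.068), F = (-10.00, -9.068). Equal radii place G and N the same way about A: G = A + 13.5·n = (43.72, -28.12), N = A − 13.5·n = (23.72, -46.26). Then |MN| = |N − M| = 51.98.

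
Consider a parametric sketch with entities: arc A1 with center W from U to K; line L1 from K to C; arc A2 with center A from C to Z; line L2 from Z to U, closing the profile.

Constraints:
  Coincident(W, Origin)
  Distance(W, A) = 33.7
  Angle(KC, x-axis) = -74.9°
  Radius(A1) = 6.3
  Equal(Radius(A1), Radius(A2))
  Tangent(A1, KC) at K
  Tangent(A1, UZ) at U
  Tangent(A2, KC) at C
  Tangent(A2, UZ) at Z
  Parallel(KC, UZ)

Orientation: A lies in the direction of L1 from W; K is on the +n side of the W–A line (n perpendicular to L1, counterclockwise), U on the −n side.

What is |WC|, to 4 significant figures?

34.28

The slot axis is L1's direction at -74.9°, so u = (cos -74.9°, sin -74.9°) = (0.2605, -0.9655) and n = (−sin -74.9°, cos -74.9°) = (0.9655, 0.2605). W is at the origin and A lies 33.7 along u from W, so A = 33.7·u = (8.779, -32.54). Tangency of A1 to both parallel lines with radius 6.3 puts K and U at W ± 6.3·n: K = (6.082, 1.641), U = (-6.082, -1.641). Equal radii place C and Z the same way about A: C = A + 6.3·n = (14.86, -30.90), Z = A − 6.3·n = (2.697, -34.18). Then |WC| = |C − W| = 34.28.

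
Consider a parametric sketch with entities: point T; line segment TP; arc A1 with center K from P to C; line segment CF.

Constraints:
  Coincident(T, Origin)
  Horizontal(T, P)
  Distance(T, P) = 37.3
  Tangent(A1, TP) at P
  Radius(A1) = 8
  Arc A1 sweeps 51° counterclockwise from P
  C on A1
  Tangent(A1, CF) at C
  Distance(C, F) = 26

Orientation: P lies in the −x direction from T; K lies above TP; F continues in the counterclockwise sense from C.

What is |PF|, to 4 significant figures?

32.35

T is at the origin; TP is horizontal with |TP| = 37.3 and P on the −x side, so P = (-37.30, 0.000). Since A1 is tangent to TP there, KP ⟂ TP, so K = P + (0, 8) = (-37.30, 8.000). On A1, P sits at bearing -90° from K; a 51° counterclockwise sweep puts C at bearing -39°, so C = K + 8.0·(cos -39°, sin -39°) = (-31.08, 2.965). Since A1 is tangent to CF there, KC ⟂ CF, so CF runs along (−sin -39°, cos -39°); with |CF| = 26.0, F = (-14.72, 23.17). Then |PF| = |F − P| = 32.35.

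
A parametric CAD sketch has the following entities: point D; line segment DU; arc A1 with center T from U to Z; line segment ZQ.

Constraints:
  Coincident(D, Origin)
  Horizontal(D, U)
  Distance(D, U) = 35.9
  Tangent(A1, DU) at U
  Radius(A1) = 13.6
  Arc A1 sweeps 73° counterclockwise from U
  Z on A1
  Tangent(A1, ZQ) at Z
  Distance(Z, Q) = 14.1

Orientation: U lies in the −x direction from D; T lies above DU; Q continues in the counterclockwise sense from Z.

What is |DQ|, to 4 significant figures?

29.77

D is at the origin; D and U share the same y with |DU| = 35.9 and U on the −x side, so U = (-35.90, 0.000). Since A1 is tangent to DU there, TU ⟂ DU, so T = U + (0, 13.6) = (-35.90, 13.60). On A1, U sits at bearing -90° from T; a 73° counterclockwise sweep puts Z at bearing -17°, so Z = T + 13.6·(cos -17°, sin -17°) = (-22.89, 9.624). The tangent condition forces TZ to be normal to ZQ, so ZQ runs along (−sin -17°, cos -17°); with |ZQ| = 14.1, Q = (-18.77, 23.11). Then |DQ| = |Q − D| = 29.77.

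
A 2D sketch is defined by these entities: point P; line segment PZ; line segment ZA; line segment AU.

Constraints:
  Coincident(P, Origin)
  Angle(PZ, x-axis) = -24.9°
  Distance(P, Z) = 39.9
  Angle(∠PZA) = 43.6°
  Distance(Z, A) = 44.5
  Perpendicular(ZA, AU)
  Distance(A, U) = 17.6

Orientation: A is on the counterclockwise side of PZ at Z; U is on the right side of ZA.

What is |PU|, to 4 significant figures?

47.74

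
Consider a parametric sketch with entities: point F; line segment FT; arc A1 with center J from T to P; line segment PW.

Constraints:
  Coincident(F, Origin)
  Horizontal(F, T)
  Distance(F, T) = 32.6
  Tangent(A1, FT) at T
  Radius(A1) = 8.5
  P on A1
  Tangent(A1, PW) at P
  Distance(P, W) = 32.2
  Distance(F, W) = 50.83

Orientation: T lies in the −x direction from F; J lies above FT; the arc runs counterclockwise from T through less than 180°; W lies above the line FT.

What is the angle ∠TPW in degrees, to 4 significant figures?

130.6°

Checks: |JP| = 8.500 ✓; ∠(JP, PW) = 90.00° ✓; |PW| = 32.20 ✓; |FW| = 50.83 ✓.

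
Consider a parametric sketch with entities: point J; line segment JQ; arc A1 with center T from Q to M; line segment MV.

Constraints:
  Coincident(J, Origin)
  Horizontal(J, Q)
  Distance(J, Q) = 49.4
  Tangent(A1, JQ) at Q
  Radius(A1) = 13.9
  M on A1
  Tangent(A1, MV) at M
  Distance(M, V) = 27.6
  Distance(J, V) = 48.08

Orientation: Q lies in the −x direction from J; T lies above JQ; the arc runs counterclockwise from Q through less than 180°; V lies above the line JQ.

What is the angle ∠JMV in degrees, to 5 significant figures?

94.102°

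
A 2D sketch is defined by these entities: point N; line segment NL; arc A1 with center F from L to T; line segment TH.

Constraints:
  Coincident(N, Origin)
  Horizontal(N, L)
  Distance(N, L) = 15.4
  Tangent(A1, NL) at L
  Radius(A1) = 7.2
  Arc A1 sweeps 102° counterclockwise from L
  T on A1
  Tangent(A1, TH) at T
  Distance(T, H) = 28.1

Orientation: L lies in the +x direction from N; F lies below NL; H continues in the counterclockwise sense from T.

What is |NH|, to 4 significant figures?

38.87

N is at the origin; NL is horizontal with |NL| = 15.4 and L on the +x side, so L = (15.40, 0.000). The tangent condition forces FL to be normal to NL, so F = L + (0, -7.2) = (15.40, -7.200). On A1, L sits at bearing 90° from F; a 102° counterclockwise sweep puts T at bearing 192°, so T = F + 7.2·(cos 192°, sin 192°) = (8.357, -8.697). The tangent condition forces FT to be normal to TH, so TH runs along (−sin 192°, cos 192°); with |TH| = 28.1, H = (14.20, -36.18). Then |NH| = |H − N| = 38.87.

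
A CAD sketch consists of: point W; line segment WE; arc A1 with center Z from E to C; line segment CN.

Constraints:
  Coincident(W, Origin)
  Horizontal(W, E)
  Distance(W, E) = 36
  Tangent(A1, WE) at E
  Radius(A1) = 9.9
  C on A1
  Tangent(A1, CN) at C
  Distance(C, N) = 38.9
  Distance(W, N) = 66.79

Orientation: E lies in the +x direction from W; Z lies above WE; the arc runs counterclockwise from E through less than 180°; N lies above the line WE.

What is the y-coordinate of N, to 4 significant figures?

48.90

W is at the origin; WE is horizontal with |WE| = 36.0 and E on the +x side, so E = (36.00, 0.000). Tangency of A1 to WE means the radius ZE is perpendicular to WE, so Z = E + (0, 9.9) = (36.00, 9.900). Since ZC ⟂ CN (tangency), |ZN| = √(9.9² + 38.9²) = 40.14 regardless of where C sits on A1. So N lies on both circle(W, 66.79) and circle(Z, 40.14); the above-WE intersection is N = (45.49, 48.90). C is the foot of the tangent from N: C = (45.90, 10.00).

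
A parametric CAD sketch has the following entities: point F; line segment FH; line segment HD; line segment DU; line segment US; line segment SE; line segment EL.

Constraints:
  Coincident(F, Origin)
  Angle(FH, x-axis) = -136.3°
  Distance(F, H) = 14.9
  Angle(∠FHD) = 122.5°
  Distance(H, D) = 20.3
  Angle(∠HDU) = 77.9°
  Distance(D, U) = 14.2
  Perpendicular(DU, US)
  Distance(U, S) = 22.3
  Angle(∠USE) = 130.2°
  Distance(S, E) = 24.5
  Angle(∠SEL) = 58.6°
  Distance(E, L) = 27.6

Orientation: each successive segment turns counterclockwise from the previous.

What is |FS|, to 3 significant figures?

4.87

F is at the origin; FH runs at -136.3° with length 14.9, so H = (-10.8, -10.3). ∠FHD = 122.5° gives HD at -78.8° from the x-axis; with |HD| = 20.3, D = (-6.83, -30.2). ∠HDU = 77.9° gives DU at 23.3° from the x-axis; with |DU| = 14.2, U = (6.21, -24.6). The perpendicularity gives US at right angles to DU, so US runs at 113°; with |US| = 22.3, S = (-2.61, -4.11). Then |FS| = |S − F| = 4.87.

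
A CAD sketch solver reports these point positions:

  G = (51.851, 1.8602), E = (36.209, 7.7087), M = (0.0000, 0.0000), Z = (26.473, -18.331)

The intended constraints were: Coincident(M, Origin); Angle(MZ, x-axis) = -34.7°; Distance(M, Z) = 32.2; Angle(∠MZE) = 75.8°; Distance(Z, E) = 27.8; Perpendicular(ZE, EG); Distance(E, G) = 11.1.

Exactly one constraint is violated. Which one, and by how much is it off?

Distance(E, G) = 11.1 — off by 5.60.

M = (0.00, 0.00) ✓; MZ at -34.70° ✓; |MZ| = 32.20 ✓; ∠MZE = 75.80° ✓; |ZE| = 27.80 ✓; ∠(ZE, EG) = 90.00° ✓; |EG| = 16.70 ✗.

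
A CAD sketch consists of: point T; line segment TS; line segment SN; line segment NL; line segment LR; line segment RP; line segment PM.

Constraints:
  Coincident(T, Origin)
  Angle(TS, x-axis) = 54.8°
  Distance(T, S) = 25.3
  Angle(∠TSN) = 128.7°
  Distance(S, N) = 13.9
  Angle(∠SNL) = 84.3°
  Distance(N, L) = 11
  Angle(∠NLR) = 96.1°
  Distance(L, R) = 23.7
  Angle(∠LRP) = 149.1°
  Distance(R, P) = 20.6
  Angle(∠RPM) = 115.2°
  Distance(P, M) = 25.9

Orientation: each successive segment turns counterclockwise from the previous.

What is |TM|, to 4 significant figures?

46.07

T is at the origin; TS runs at 54.8° with length 25.3, so S = (14.58, 20.67). ∠TSN = 128.7° gives SN at 106.1° from the x-axis; with |SN| = 13.9, N = (10.73, 34.03). ∠SNL = 84.3° gives NL at -158.2° from the x-axis; with |NL| = 11.0, L = (0.5157, 29.94). ∠NLR = 96.1° gives LR at -74.30° from the x-axis; with |LR| = 23.7, R = (6.929, 7.128). ∠LRP = 149.1° gives RP at -43.40° from the x-axis; with |RP| = 20.6, P = (21.90, -7.026). ∠RPM = 115.2° gives PM at 21.40° from the x-axis; with |PM| = 25.9, M = (46.01, 2.424). Then |TM| = |M − T| = 46.07.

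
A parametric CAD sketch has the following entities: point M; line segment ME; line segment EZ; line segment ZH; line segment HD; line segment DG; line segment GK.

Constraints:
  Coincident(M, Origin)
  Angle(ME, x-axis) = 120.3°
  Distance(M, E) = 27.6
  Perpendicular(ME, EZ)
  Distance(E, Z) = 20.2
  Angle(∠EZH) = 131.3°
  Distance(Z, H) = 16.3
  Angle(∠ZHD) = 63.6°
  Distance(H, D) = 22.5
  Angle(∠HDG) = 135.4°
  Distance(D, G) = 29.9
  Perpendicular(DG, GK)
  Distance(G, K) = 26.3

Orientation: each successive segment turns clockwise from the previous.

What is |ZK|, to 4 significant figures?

30.95

M is at the origin; ME runs at 120.3° with length 27.6, so E = (-13.92, 23.83). ME ⟂ EZ, so EZ runs at 30.30°; with |EZ| = 20.2, Z = (3.516, 34.02). ∠EZH = 131.3° gives ZH at -18.40° from the x-axis; with |ZH| = 16.3, H = (18.98, 28.88). ∠ZHD = 63.6° gives HD at -134.8° from the x-axis; with |HD| = 22.5, D = (3.128, 12.91). ∠HDG = 135.4° gives DG at -179.4° from the x-axis; with |DG| = 29.9, G = (-26.77, 12.60). DG ⟂ GK, so GK runs at 90.60°; with |GK| = 26.3, K = (-27.05, 38.90). Then |ZK| = |K − Z| = 30.95.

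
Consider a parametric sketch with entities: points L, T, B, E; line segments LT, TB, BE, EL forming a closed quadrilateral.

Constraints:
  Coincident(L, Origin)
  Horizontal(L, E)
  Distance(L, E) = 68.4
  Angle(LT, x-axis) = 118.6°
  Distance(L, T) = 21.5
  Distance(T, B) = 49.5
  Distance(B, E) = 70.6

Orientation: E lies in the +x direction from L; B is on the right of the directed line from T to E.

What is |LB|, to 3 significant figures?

28.8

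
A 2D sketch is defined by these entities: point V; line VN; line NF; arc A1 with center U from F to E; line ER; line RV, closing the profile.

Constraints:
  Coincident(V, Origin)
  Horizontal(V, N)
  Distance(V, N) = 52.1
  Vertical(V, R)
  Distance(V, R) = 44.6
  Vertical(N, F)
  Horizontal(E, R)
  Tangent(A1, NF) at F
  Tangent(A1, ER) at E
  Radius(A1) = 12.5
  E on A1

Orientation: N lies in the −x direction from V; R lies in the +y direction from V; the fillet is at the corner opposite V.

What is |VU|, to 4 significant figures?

50.98

V is at the origin; VN is horizontal with |VN| = 52.1 and N on the −x side, so N = (-52.10, 0.000). V and R share the same x with |VR| = 44.6 and R on the +y side, so R = (0.000, 44.60). The virtual corner opposite V is at (-52.10, 44.60). The tangent condition forces UF to be normal to NF and tangency of A1 to ER means the radius UE is perpendicular to ER, with radius 12.5, so the center U sits 12.5 in from both sides at U = (-39.60, 32.10). Then |VU| = |U − V| = 50.98.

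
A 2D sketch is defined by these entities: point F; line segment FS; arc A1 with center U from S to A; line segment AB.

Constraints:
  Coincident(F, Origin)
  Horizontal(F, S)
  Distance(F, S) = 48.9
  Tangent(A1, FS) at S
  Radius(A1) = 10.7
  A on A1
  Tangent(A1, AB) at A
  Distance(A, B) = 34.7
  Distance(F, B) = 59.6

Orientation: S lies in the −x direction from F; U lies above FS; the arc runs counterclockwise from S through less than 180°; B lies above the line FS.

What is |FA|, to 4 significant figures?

39.70

Checks: ∠(US, SF) = 90.00° ✓; |US| = 10.70 ✓; |UA| = 10.70 ✓; ∠(UA, AB) = 90.00° ✓; |AB| = 34.70 ✓; |FB| = 59.60 ✓.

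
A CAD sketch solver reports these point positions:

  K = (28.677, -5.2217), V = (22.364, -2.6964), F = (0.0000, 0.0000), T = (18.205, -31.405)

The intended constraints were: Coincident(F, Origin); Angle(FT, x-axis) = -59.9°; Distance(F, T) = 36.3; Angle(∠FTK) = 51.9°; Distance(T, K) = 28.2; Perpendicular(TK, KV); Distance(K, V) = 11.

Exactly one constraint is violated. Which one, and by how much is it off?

Distance(K, V) = 11 — off by 4.20.

F = (0.00, 0.00) ✓; FT at -59.90° ✓; |FT| = 36.30 ✓; ∠FTK = 51.90° ✓; |TK| = 28.20 ✓; ∠(TK, KV) = 90.00° ✓; |KV| = 6.799 ✗.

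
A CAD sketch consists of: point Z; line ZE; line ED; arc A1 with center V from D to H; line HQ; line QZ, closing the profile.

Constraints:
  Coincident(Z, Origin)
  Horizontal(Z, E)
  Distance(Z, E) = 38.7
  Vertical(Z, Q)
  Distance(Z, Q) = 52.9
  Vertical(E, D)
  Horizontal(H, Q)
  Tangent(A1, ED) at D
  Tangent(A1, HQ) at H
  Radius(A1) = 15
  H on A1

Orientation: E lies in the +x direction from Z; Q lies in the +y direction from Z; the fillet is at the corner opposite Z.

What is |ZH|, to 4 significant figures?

57.97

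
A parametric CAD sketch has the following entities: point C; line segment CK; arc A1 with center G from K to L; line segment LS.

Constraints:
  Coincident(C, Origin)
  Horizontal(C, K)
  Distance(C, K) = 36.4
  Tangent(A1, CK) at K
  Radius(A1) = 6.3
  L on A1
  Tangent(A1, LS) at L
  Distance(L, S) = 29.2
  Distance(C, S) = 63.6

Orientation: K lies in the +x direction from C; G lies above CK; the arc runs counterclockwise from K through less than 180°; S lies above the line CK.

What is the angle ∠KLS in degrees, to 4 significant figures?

151.1°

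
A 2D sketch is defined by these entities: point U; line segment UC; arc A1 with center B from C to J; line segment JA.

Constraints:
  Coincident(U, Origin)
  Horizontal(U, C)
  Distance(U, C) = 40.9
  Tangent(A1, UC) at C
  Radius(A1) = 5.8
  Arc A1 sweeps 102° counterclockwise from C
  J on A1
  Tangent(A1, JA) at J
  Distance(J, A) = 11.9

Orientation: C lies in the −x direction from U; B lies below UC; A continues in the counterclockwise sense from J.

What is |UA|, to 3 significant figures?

47.9

U is at the origin; U and C share the same y with |UC| = 40.9 and C on the −x side, so C = (-40.9, 0.00). The tangent condition forces BC to be normal to UC, so B = C + (0, -5.8) = (-40.9, -5.80). On A1, C sits at bearing 90° from B; a 102° counterclockwise sweep puts J at bearing 192°, so J = B + 5.8·(cos 192°, sin 192°) = (-46.6, -7.01). The tangent condition forces BJ to be normal to JA, so JA runs along (−sin 192°, cos 192°); with |JA| = 11.9, A = (-44.1, -18.6). Then |UA| = |A − U| = 47.9.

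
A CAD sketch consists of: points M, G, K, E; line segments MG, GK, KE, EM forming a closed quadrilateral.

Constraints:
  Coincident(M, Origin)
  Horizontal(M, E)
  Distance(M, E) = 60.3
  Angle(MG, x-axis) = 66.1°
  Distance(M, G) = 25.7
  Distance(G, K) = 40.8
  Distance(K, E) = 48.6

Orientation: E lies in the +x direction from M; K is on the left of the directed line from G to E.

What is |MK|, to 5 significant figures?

63.951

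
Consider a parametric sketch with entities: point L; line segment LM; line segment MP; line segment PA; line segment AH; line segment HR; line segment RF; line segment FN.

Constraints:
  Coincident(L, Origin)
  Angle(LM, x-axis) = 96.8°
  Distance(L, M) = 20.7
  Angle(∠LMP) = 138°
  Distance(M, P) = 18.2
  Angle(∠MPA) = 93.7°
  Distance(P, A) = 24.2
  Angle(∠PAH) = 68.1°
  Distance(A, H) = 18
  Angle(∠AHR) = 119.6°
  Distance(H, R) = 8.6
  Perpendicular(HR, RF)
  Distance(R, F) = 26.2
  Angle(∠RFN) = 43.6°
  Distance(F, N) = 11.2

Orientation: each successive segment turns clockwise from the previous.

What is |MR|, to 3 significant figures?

10.1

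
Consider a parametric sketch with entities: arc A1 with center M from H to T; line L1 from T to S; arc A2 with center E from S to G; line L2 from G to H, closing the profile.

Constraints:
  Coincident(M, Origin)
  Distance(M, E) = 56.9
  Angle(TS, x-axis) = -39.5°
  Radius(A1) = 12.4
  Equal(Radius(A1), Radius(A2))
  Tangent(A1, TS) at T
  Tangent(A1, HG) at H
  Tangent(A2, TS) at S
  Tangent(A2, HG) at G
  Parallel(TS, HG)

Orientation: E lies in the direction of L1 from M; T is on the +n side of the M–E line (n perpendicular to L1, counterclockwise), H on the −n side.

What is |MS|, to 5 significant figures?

58.235

The slot axis is L1's direction at -39.5°, so u = (cos -39.5°, sin -39.5°) = (0.77162, -0.63608) and n = (−sin -39.5°, cos -39.5°) = (0.63608, 0.77162). M is at the origin and E lies 56.9 along u from M, so E = 56.9·u = (43.905, -36.193). Tangency of A1 to both parallel lines with radius 12.4 puts T and H at M ± 12.4·n: T = (7.8874, 9.5681), H = (-7.8874, -9.5681). Equal radii place S and G the same way about E: S = E + 12.4·n = (51.793, -26.625), G = E − 12.4·n = (36.018, -45.761). Then |MS| = |S − M| = 58.235.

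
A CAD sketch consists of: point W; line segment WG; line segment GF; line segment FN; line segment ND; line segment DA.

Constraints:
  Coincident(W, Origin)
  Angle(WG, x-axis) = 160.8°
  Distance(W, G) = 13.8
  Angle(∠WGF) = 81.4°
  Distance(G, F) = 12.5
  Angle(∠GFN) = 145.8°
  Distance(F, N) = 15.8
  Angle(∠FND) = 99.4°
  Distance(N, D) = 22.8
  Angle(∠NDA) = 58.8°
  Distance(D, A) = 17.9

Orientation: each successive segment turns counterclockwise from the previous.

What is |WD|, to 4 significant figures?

21.17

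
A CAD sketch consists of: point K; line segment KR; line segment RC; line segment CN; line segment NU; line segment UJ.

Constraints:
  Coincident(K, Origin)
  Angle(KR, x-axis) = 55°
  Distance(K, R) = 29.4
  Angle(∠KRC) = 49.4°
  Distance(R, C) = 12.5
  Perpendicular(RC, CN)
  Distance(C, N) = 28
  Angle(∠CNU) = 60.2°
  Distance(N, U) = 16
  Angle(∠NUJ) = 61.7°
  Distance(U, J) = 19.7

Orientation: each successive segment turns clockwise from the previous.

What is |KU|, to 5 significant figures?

20.643

RC is perpendicular to CN, so CN runs at -165.60°; with |CN| = 28.0, N = (-7.1486, 5.0125). ∠CNU = 60.2° gives NU at 74.600° from the x-axis; with |NU| = 16.0, U = (-2.8997, 20.438). Then |KU| = |U − K| = 20.643.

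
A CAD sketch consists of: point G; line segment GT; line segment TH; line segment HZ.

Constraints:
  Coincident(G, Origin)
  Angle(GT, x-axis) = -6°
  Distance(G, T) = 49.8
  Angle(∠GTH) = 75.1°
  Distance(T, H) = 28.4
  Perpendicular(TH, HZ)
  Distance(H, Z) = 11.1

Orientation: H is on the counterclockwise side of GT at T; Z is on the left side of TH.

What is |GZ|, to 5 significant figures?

40.176

G is at the origin; GT runs at -6.0° with length 49.8, so T = 49.8·(cos -6.0°, sin -6.0°) = (49.527, -5.2055). ∠GTH = 75.1°, so TH runs at -6.0° + (180° − 75.1°) = 98.900° from the x-axis; with |TH| = 28.4, H = T + 28.4·(cos 98.900°, sin 98.900°) = (45.133, 22.853). TH ⟂ HZ; with |HZ| = 11.1 on the left of TH, Z = H + 11.1·(-0.98796, -0.15471) = (34.167, 21.135). Then |GZ| = |Z − G| = 40.176.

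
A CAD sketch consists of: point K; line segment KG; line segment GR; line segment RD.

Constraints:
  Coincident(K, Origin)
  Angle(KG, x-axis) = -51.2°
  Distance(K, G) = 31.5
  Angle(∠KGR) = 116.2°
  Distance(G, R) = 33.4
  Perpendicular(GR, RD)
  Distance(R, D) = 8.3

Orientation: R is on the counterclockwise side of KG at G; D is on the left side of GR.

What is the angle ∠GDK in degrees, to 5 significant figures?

36.835°

K is at the origin; KG runs at -51.2° with length 31.5, so G = 31.5·(cos -51.2°, sin -51.2°) = (19.738, -24.549). ∠KGR = 116.2°, so GR runs at -51.2° + (180° − 116.2°) = 12.600° from the x-axis; with |GR| = 33.4, R = G + 33.4·(cos 12.600°, sin 12.600°) = (52.334, -17.263). GR ⟂ RD; with |RD| = 8.3 on the left of GR, D = R + 8.3·(-0.21814, 0.97592) = (50.523, -9.1631). Then cos ∠GDK = DG·DK / (|DG||DK|), giving 36.835°.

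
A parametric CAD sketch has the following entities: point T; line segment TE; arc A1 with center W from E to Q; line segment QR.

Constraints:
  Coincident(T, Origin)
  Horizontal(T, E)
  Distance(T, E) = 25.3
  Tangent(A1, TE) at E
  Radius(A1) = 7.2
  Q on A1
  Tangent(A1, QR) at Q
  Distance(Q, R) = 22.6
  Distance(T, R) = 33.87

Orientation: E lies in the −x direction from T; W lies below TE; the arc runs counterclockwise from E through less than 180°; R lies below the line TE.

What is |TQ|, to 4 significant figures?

33.07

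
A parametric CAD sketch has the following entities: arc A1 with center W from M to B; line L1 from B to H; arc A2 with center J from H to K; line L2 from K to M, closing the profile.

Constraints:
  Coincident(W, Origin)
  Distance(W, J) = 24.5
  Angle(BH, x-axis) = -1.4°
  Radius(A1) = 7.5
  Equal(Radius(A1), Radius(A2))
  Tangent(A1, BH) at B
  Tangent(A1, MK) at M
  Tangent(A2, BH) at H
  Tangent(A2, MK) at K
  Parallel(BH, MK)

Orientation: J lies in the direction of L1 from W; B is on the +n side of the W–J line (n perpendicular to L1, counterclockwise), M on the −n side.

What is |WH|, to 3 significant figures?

25.6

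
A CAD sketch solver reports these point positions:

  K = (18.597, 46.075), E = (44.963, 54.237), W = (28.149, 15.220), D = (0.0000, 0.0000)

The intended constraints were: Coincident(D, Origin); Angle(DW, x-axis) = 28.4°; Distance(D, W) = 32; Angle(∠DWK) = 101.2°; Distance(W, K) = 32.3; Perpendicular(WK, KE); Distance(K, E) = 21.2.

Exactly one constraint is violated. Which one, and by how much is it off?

Distance(K, E) = 21.2 — off by 6.40.

D = (0.00, 0.00) ✓; DW at 28.40° ✓; |DW| = 32.00 ✓; ∠DWK = 101.2° ✓; |WK| = 32.30 ✓; ∠(WK, KE) = 90.00° ✓; |KE| = 27.60 ✗.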